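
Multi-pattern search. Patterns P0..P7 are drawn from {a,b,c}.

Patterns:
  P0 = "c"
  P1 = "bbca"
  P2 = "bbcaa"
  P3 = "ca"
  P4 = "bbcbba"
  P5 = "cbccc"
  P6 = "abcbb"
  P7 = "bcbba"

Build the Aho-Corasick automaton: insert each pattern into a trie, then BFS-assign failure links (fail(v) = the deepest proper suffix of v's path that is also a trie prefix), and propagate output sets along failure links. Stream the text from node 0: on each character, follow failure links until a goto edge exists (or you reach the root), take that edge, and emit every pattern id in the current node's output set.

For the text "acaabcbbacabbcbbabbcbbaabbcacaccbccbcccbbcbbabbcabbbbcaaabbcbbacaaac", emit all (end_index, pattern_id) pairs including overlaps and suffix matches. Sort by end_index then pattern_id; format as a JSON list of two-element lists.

Build automaton:
Trie nodes:
  0='ε' goto a→15 b→2 c→1
  1='c' goto a→7 b→11  [P0 ends]
  2='b' goto b→3 c→20
  3='bb' goto c→4
  4='bbc' goto a→5 b→8
  5='bbca' goto a→6  [P1 ends]
  6='bbcaa' goto ·  [P2 ends]
  7='ca' goto ·  [P3 ends]
  8='bbcb' goto b→9
  9='bbcbb' goto a→10
  10='bbcbba' goto ·  [P4 ends]
  11='cb' goto c→12
  12='cbc' goto c→13
  13='cbcc' goto c→14
  14='cbccc' goto ·  [P5 ends]
  15='a' goto b→16
  16='ab' goto c→17
  17='abc' goto b→18
  18='abcb' goto b→19
  19='abcbb' goto ·  [P6 ends]
  20='bc' goto b→21
  21='bcb' goto b→22
  22='bcbb' goto a→23
  23='bcbba' goto ·  [P7 ends]

Failure links (BFS by depth):
  n1('c'): parent n0 fail=0; on 'c' 0 → fail=0;  out {0}∪∅={0}
  n2('b'): parent n0 fail=0; on 'b' 0 → fail=0;  out ∅∪∅=∅
  n15('a'): parent n0 fail=0; on 'a' 0 → fail=0;  out ∅∪∅=∅
  n3('bb'): parent n2 fail=0; on 'b' 0 → fail=2;  out ∅∪∅=∅
  n7('ca'): parent n1 fail=0; on 'a' 0 → fail=15;  out {3}∪∅={3}
  n11('cb'): parent n1 fail=0; on 'b' 0 → fail=2;  out ∅∪∅=∅
  n16('ab'): parent n15 fail=0; on 'b' 0 → fail=2;  out ∅∪∅=∅
  n20('bc'): parent n2 fail=0; on 'c' 0 → fail=1;  out ∅∪{0}={0}
  n4('bbc'): parent n3 fail=2; on 'c' 2 → fail=20;  out ∅∪{0}={0}
  n12('cbc'): parent n11 fail=2; on 'c' 2 → fail=20;  out ∅∪{0}={0}
  n17('abc'): parent n16 fail=2; on 'c' 2 → fail=20;  out ∅∪{0}={0}
  n21('bcb'): parent n20 fail=1; on 'b' 1 → fail=11;  out ∅∪∅=∅
  n5('bbca'): parent n4 fail=20; on 'a' 20→1 → fail=7;  out {1}∪{3}={1,3}
  n8('bbcb'): parent n4 fail=20; on 'b' 20 → fail=21;  out ∅∪∅=∅
  n13('cbcc'): parent n12 fail=20; on 'c' 20→1→0 → fail=1;  out ∅∪{0}={0}
  n18('abcb'): parent n17 fail=20; on 'b' 20 → fail=21;  out ∅∪∅=∅
  n22('bcbb'): parent n21 fail=11; on 'b' 11→2 → fail=3;  out ∅∪∅=∅
  n6('bbcaa'): parent n5 fail=7; on 'a' 7→15→0 → fail=15;  out {2}∪∅={2}
  n9('bbcbb'): parent n8 fail=21; on 'b' 21 → fail=22;  out ∅∪∅=∅
  n14('cbccc'): parent n13 fail=1; on 'c' 1→0 → fail=1;  out {5}∪{0}={0,5}
  n19('abcbb'): parent n18 fail=21; on 'b' 21 → fail=22;  out {6}∪∅={6}
  n23('bcbba'): parent n22 fail=3; on 'a' 3→2→0 → fail=15;  out {7}∪∅={7}
  n10('bbcbba'): parent n9 fail=22; on 'a' 22 → fail=23;  out {4}∪{7}={4,7}

Run:
i=0 'a': node 0→15
i=1 'c': node 15→1 (via fail)  → match P0@[1:1]
i=2 'a': node 1→7  → match P3@[1:2]
i=3 'a': node 7→15 (via fail)
i=4 'b': node 15→16
i=5 'c': node 16→17  → match P0@[5:5]
i=6 'b': node 17→18
i=7 'b': node 18→19  → match P6@[3:7]
i=8 'a': node 19→23 (via fail)  → match P7@[4:8]
i=9 'c': node 23→1 (via fail)  → match P0@[9:9]
i=10 'a': node 1→7  → match P3@[9:10]
i=11 'b': node 7→16 (via fail)
i=12 'b': node 16→3 (via fail)
i=13 'c': node 3→4  → match P0@[13:13]
i=14 'b': node 4→8
i=15 'b': node 8→9
i=16 'a': node 9→10  → match P4@[11:16],P7@[12:16]
i=17 'b': node 10→16 (via fail)
i=18 'b': node 16→3 (via fail)
i=19 'c': node 3→4  → match P0@[19:19]
i=20 'b': node 4→8
i=21 'b': node 8→9
i=22 'a': node 9→10  → match P4@[17:22],P7@[18:22]
i=23 'a': node 10→15 (via fail)
i=24 'b': node 15→16
i=25 'b': node 16→3 (via fail)
i=26 'c': node 3→4  → match P0@[26:26]
i=27 'a': node 4→5  → match P1@[24:27],P3@[26:27]
i=28 'c': node 5→1 (via fail)  → match P0@[28:28]
i=29 'a': node 1→7  → match P3@[28:29]
i=30 'c': node 7→1 (via fail)  → match P0@[30:30]
i=31 'c': node 1→1 (via fail)  → match P0@[31:31]
i=32 'b': node 1→11
i=33 'c': node 11→12  → match P0@[33:33]
i=34 'c': node 12→13  → match P0@[34:34]
i=35 'b': node 13→11 (via fail)
i=36 'c': node 11→12  → match P0@[36:36]
i=37 'c': node 12→13  → match P0@[37:37]
i=38 'c': node 13→14  → match P0@[38:38],P5@[34:38]
i=39 'b': node 14→11 (via fail)
i=40 'b': node 11→3 (via fail)
i=41 'c': node 3→4  → match P0@[41:41]
i=42 'b': node 4→8
i=43 'b': node 8→9
i=44 'a': node 9→10  → match P4@[39:44],P7@[40:44]
i=45 'b': node 10→16 (via fail)
i=46 'b': node 16→3 (via fail)
i=47 'c': node 3→4  → match P0@[47:47]
i=48 'a': node 4→5  → match P1@[45:48],P3@[47:48]
i=49 'b': node 5→16 (via fail)
i=50 'b': node 16→3 (via fail)
i=51 'b': node 3→3 (via fail)
i=52 'b': node 3→3 (via fail)
i=53 'c': node 3→4  → match P0@[53:53]
i=54 'a': node 4→5  → match P1@[51:54],P3@[53:54]
i=55 'a': node 5→6  → match P2@[51:55]
i=56 'a': node 6→15 (via fail)
i=57 'b': node 15→16
i=58 'b': node 16→3 (via fail)
i=59 'c': node 3→4  → match P0@[59:59]
i=60 'b': node 4→8
i=61 'b': node 8→9
i=62 'a': node 9→10  → match P4@[57:62],P7@[58:62]
i=63 'c': node 10→1 (via fail)  → match P0@[63:63]
i=64 'a': node 1→7  → match P3@[63:64]
i=65 'a': node 7→15 (via fail)
i=66 'a': node 15→15 (via fail)
i=67 'c': node 15→1 (via fail)  → match P0@[67:67]

Matches: [[1,0],[2,3],[5,0],[7,6],[8,7],[9,0],[10,3],[13,0],[16,4],[16,7],[19,0],[22,4],[22,7],[26,0],[27,1],[27,3],[28,0],[29,3],[30,0],[31,0],[33,0],[34,0],[36,0],[37,0],[38,0],[38,5],[41,0],[44,4],[44,7],[47,0],[48,1],[48,3],[53,0],[54,1],[54,3],[55,2],[59,0],[62,4],[62,7],[63,0],[64,3],[67,0]]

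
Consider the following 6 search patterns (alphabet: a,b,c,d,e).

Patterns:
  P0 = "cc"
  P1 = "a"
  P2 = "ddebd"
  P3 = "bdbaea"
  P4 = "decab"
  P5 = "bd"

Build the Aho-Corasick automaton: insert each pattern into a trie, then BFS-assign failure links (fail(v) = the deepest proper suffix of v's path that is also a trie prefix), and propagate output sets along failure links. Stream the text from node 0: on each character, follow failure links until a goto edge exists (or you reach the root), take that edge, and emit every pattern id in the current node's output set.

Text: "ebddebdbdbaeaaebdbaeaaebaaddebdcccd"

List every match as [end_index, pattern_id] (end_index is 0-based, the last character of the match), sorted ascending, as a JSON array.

Build automaton:
Trie (insert patterns):
  n0 'ε': a→3 b→9 c→1 d→4
  n1 'c': c→2
  n2 'cc': ·  [P0 ends]
  n3 'a': ·  [P1 ends]
  n4 'd': d→5 e→15
  n5 'dd': e→6
  n6 'dde': b→7
  n7 'ddeb': d→8
  n8 'ddebd': ·  [P2 ends]
  n9 'b': d→10
  n10 'bd': b→11  [P5 ends]
  n11 'bdb': a→12
  n12 'bdba': e→13
  n13 'bdbae': a→14
  n14 'bdbaea': ·  [P3 ends]
  n15 'de': c→16
  n16 'dec': a→17
  n17 'deca': b→18
  n18 'decab': ·  [P4 ends]

Failure links (BFS by depth):
  fail(1) 'c': from fail(0)=0 chase 'c': 0 ⇒ 0;  out=∅∪out(0)=∅
  fail(3) 'a': from fail(0)=0 chase 'a': 0 ⇒ 0;  out={1}∪out(0)={1}
  fail(4) 'd': from fail(0)=0 chase 'd': 0 ⇒ 0;  out=∅∪out(0)=∅
  fail(9) 'b': from fail(0)=0 chase 'b': 0 ⇒ 0;  out=∅∪out(0)=∅
  fail(2) 'cc': from fail(1)=0 chase 'c': 0 ⇒ 1;  out={0}∪out(1)={0}
  fail(5) 'dd': from fail(4)=0 chase 'd': 0 ⇒ 4;  out=∅∪out(4)=∅
  fail(10) 'bd': from fail(9)=0 chase 'd': 0 ⇒ 4;  out={5}∪out(4)={5}
  fail(15) 'de': from fail(4)=0 chase 'e': 0 ⇒ 0;  out=∅∪out(0)=∅
  fail(6) 'dde': from fail(5)=4 chase 'e': 4 ⇒ 15;  out=∅∪out(15)=∅
  fail(11) 'bdb': from fail(10)=4 chase 'b': 4→0 ⇒ 9;  out=∅∪out(9)=∅
  fail(16) 'dec': from fail(15)=0 chase 'c': 0 ⇒ 1;  out=∅∪out(1)=∅
  fail(7) 'ddeb': from fail(6)=15 chase 'b': 15→0 ⇒ 9;  out=∅∪out(9)=∅
  fail(12) 'bdba': from fail(11)=9 chase 'a': 9→0 ⇒ 3;  out=∅∪out(3)={1}
  fail(17) 'deca': from fail(16)=1 chase 'a': 1→0 ⇒ 3;  out=∅∪out(3)={1}
  fail(8) 'ddebd': from fail(7)=9 chase 'd': 9 ⇒ 10;  out={2}∪out(10)={2,5}
  fail(13) 'bdbae': from fail(12)=3 chase 'e': 3→0 ⇒ 0;  out=∅∪out(0)=∅
  fail(18) 'decab': from fail(17)=3 chase 'b': 3→0 ⇒ 9;  out={4}∪out(9)={4}
  fail(14) 'bdbaea': from fail(13)=0 chase 'a': 0 ⇒ 3;  out={3}∪out(3)={1,3}

Run:
i=0 'e': node 0→0
i=1 'b': node 0→9
i=2 'd': node 9→10  emit P5@[1:2]
i=3 'd': node 10→5 ·f
i=4 'e': node 5→6
i=5 'b': node 6→7
i=6 'd': node 7→8  emit P2@[2:6],P5@[5:6]
i=7 'b': node 8→11 ·f
i=8 'd': node 11→10 ·f  emit P5@[7:8]
i=9 'b': node 10→11
i=10 'a': node 11→12  emit P1@[10:10]
i=11 'e': node 12→13
i=12 'a': node 13→14  emit P1@[12:12],P3@[7:12]
i=13 'a': node 14→3 ·f  emit P1@[13:13]
i=14 'e': node 3→0 ·f
i=15 'b': node 0→9
i=16 'd': node 9→10  emit P5@[15:16]
i=17 'b': node 10→11
i=18 'a': node 11→12  emit P1@[18:18]
i=19 'e': node 12→13
i=20 'a': node 13→14  emit P1@[20:20],P3@[15:20]
i=21 'a': node 14→3 ·f  emit P1@[21:21]
i=22 'e': node 3→0 ·f
i=23 'b': node 0→9
i=24 'a': node 9→3 ·f  emit P1@[24:24]
i=25 'a': node 3→3 ·f  emit P1@[25:25]
i=26 'd': node 3→4 ·f
i=27 'd': node 4→5
i=28 'e': node 5→6
i=29 'b': node 6→7
i=30 'd': node 7→8  emit P2@[26:30],P5@[29:30]
i=31 'c': node 8→1 ·f
i=32 'c': node 1→2  emit P0@[31:32]
i=33 'c': node 2→2 ·f  emit P0@[32:33]
i=34 'd': node 2→4 ·f

Matches: [[2,5],[6,2],[6,5],[8,5],[10,1],[12,1],[12,3],[13,1],[16,5],[18,1],[20,1],[20,3],[21,1],[24,1],[25,1],[30,2],[30,5],[32,0],[33,0]]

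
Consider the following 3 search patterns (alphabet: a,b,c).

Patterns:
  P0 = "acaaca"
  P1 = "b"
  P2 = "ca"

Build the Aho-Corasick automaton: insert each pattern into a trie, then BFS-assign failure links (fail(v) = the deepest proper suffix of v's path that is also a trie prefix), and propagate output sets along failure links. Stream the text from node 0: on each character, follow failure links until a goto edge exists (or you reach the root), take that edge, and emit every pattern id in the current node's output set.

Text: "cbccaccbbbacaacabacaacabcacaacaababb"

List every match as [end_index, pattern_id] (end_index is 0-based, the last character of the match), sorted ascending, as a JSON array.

Build automaton:
Trie nodes:
  n0 'ε': a→1 b→7 c→8
  n1 'a': c→2
  n2 'ac': a→3
  n3 'aca': a→4
  n4 'acaa': c→5
  n5 'acaac': a→6
  n6 'acaaca': ·  [P0 ends]
  n7 'b': ·  [P1 ends]
  n8 'c': a→9
  n9 'ca': ·  [P2 ends]

BFS fail/out derivation:
  fail(1) 'a': from fail(0)=0 chase 'a': 0 ⇒ 0;  out=∅∪out(0)=∅
  fail(7) 'b': from fail(0)=0 chase 'b': 0 ⇒ 0;  out={1}∪out(0)={1}
  fail(8) 'c': from fail(0)=0 chase 'c': 0 ⇒ 0;  out=∅∪out(0)=∅
  fail(2) 'ac': from fail(1)=0 chase 'c': 0 ⇒ 8;  out=∅∪out(8)=∅
  fail(9) 'ca': from fail(8)=0 chase 'a': 0 ⇒ 1;  out={2}∪out(1)={2}
  fail(3) 'aca': from fail(2)=8 chase 'a': 8 ⇒ 9;  out=∅∪out(9)={2}
  fail(4) 'acaa': from fail(3)=9 chase 'a': 9→1→0 ⇒ 1;  out=∅∪out(1)=∅
  fail(5) 'acaac': from fail(4)=1 chase 'c': 1 ⇒ 2;  out=∅∪out(2)=∅
  fail(6) 'acaaca': from fail(5)=2 chase 'a': 2 ⇒ 3;  out={0}∪out(3)={0,2}

Run:
i=0 'c': node 0→8
i=1 'b': node 8→7 (via fail)  ** P1@[1:1]
i=2 'c': node 7→8 (via fail)
i=3 'c': node 8→8 (via fail)
i=4 'a': node 8→9  ** P2@[3:4]
i=5 'c': node 9→2 (via fail)
i=6 'c': node 2→8 (via fail)
i=7 'b': node 8→7 (via fail)  ** P1@[7:7]
i=8 'b': node 7→7 (via fail)  ** P1@[8:8]
i=9 'b': node 7→7 (via fail)  ** P1@[9:9]
i=10 'a': node 7→1 (via fail)
i=11 'c': node 1→2
i=12 'a': node 2→3  ** P2@[11:12]
i=13 'a': node 3→4
i=14 'c': node 4→5
i=15 'a': node 5→6  ** P0@[10:15],P2@[14:15]
i=16 'b': node 6→7 (via fail)  ** P1@[16:16]
i=17 'a': node 7→1 (via fail)
i=18 'c': node 1→2
i=19 'a': node 2→3  ** P2@[18:19]
i=20 'a': node 3→4
i=21 'c': node 4→5
i=22 'a': node 5→6  ** P0@[17:22],P2@[21:22]
i=23 'b': node 6→7 (via fail)  ** P1@[23:23]
i=24 'c': node 7→8 (via fail)
i=25 'a': node 8→9  ** P2@[24:25]
i=26 'c': node 9→2 (via fail)
i=27 'a': node 2→3  ** P2@[26:27]
i=28 'a': node 3→4
i=29 'c': node 4→5
i=30 'a': node 5→6  ** P0@[25:30],P2@[29:30]
i=31 'a': node 6→4 (via fail)
i=32 'b': node 4→7 (via fail)  ** P1@[32:32]
i=33 'a': node 7→1 (via fail)
i=34 'b': node 1→7 (via fail)  ** P1@[34:34]
i=35 'b': node 7→7 (via fail)  ** P1@[35:35]

All matches (sorted): [[1,1],[4,2],[7,1],[8,1],[9,1],[12,2],[15,0],[15,2],[16,1],[19,2],[22,0],[22,2],[23,1],[25,2],[27,2],[30,0],[30,2],[32,1],[34,1],[35,1]]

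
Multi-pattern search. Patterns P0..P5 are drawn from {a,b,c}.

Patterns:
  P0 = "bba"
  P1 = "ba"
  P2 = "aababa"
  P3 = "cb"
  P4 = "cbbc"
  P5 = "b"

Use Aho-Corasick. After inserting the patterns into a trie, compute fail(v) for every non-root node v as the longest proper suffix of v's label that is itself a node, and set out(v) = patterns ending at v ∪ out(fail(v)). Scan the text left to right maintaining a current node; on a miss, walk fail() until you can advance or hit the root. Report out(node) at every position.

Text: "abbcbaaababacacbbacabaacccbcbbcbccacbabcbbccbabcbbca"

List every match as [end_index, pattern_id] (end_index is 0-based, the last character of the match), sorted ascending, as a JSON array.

Build:
Trie (insert patterns):
  n0 'ε': a→5 b→1 c→11
  n1 'b': a→4 b→2  ←P5
  n2 'bb': a→3
  n3 'bba': ·  ←P0
  n4 'ba': ·  ←P1
  n5 'a': a→6
  n6 'aa': b→7
  n7 'aab': a→8
  n8 'aaba': b→9
  n9 'aabab': a→10
  n10 'aababa': ·  ←P2
  n11 'c': b→12
  n12 'cb': b→13  ←P3
  n13 'cbb': c→14
  n14 'cbbc': ·  ←P4

Failure links (BFS by depth):
  n1('b'): parent n0 fail=0; on 'b' 0 → fail=0;  out {5}∪∅={5}
  n5('a'): parent n0 fail=0; on 'a' 0 → fail=0;  out ∅∪∅=∅
  n11('c'): parent n0 fail=0; on 'c' 0 → fail=0;  out ∅∪∅=∅
  n2('bb'): parent n1 fail=0; on 'b' 0 → fail=1;  out ∅∪{5}={5}
  n4('ba'): parent n1 fail=0; on 'a' 0 → fail=5;  out {1}∪∅={1}
  n6('aa'): parent n5 fail=0; on 'a' 0 → fail=5;  out ∅∪∅=∅
  n12('cb'): parent n11 fail=0; on 'b' 0 → fail=1;  out {3}∪{5}={3,5}
  n3('bba'): parent n2 fail=1; on 'a' 1 → fail=4;  out {0}∪{1}={0,1}
  n7('aab'): parent n6 fail=5; on 'b' 5→0 → fail=1;  out ∅∪{5}={5}
  n13('cbb'): parent n12 fail=1; on 'b' 1 → fail=2;  out ∅∪{5}={5}
  n8('aaba'): parent n7 fail=1; on 'a' 1 → fail=4;  out ∅∪{1}={1}
  n14('cbbc'): parent n13 fail=2; on 'c' 2→1→0 → fail=11;  out {4}∪∅={4}
  n9('aabab'): parent n8 fail=4; on 'b' 4→5→0 → fail=1;  out ∅∪{5}={5}
  n10('aababa'): parent n9 fail=1; on 'a' 1 → fail=4;  out {2}∪{1}={1,2}

Text stream:
[0] read 'a'  n0⇒n5
[1] read 'b'  n5⇒n1 ·f  ** P5@[1:1]
[2] read 'b'  n1⇒n2  ** P5@[2:2]
[3] read 'c'  n2⇒n11 ·f
[4] read 'b'  n11⇒n12  ** P3@[3:4],P5@[4:4]
[5] read 'a'  n12⇒n4 ·f  ** P1@[4:5]
[6] read 'a'  n4⇒n6 ·f
[7] read 'a'  n6⇒n6 ·f
[8] read 'b'  n6⇒n7  ** P5@[8:8]
[9] read 'a'  n7⇒n8  ** P1@[8:9]
[10] read 'b'  n8⇒n9  ** P5@[10:10]
[11] read 'a'  n9⇒n10  ** P1@[10:11],P2@[6:11]
[12] read 'c'  n10⇒n11 ·f
[13] read 'a'  n11⇒n5 ·f
[14] read 'c'  n5⇒n11 ·f
[15] read 'b'  n11⇒n12  ** P3@[14:15],P5@[15:15]
[16] read 'b'  n12⇒n13  ** P5@[16:16]
[17] read 'a'  n13⇒n3 ·f  ** P0@[15:17],P1@[16:17]
[18] read 'c'  n3⇒n11 ·f
[19] read 'a'  n11⇒n5 ·f
[20] read 'b'  n5⇒n1 ·f  ** P5@[20:20]
[21] read 'a'  n1⇒n4  ** P1@[20:21]
[22] read 'a'  n4⇒n6 ·f
[23] read 'c'  n6⇒n11 ·f
[24] read 'c'  n11⇒n11 ·f
[25] read 'c'  n11⇒n11 ·f
[26] read 'b'  n11⇒n12  ** P3@[25:26],P5@[26:26]
[27] read 'c'  n12⇒n11 ·f
[28] read 'b'  n11⇒n12  ** P3@[27:28],P5@[28:28]
[29] read 'b'  n12⇒n13  ** P5@[29:29]
[30] read 'c'  n13⇒n14  ** P4@[27:30]
[31] read 'b'  n14⇒n12 ·f  ** P3@[30:31],P5@[31:31]
[32] read 'c'  n12⇒n11 ·f
[33] read 'c'  n11⇒n11 ·f
[34] read 'a'  n11⇒n5 ·f
[35] read 'c'  n5⇒n11 ·f
[36] read 'b'  n11⇒n12  ** P3@[35:36],P5@[36:36]
[37] read 'a'  n12⇒n4 ·f  ** P1@[36:37]
[38] read 'b'  n4⇒n1 ·f  ** P5@[38:38]
[39] read 'c'  n1⇒n11 ·f
[40] read 'b'  n11⇒n12  ** P3@[39:40],P5@[40:40]
[41] read 'b'  n12⇒n13  ** P5@[41:41]
[42] read 'c'  n13⇒n14  ** P4@[39:42]
[43] read 'c'  n14⇒n11 ·f
[44] read 'b'  n11⇒n12  ** P3@[43:44],P5@[44:44]
[45] read 'a'  n12⇒n4 ·f  ** P1@[44:45]
[46] read 'b'  n4⇒n1 ·f  ** P5@[46:46]
[47] read 'c'  n1⇒n11 ·f
[48] read 'b'  n11⇒n12  ** P3@[47:48],P5@[48:48]
[49] read 'b'  n12⇒n13  ** P5@[49:49]
[50] read 'c'  n13⇒n14  ** P4@[47:50]
[51] read 'a'  n14⇒n5 ·f

Result: [[1,5],[2,5],[4,3],[4,5],[5,1],[8,5],[9,1],[10,5],[11,1],[11,2],[15,3],[15,5],[16,5],[17,0],[17,1],[20,5],[21,1],[26,3],[26,5],[28,3],[28,5],[29,5],[30,4],[31,3],[31,5],[36,3],[36,5],[37,1],[38,5],[40,3],[40,5],[41,5],[42,4],[44,3],[44,5],[45,1],[46,5],[48,3],[48,5],[49,5],[50,4]]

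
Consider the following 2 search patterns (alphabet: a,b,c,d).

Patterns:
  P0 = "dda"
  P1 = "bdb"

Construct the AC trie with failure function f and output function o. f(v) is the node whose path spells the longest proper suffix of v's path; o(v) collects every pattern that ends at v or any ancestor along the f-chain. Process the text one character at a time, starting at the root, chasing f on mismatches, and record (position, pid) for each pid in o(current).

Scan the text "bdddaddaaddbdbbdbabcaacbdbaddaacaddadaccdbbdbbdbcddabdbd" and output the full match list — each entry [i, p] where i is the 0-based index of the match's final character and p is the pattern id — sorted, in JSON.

Build automaton:
Trie nodes:
  0='ε' goto b→4 d→1
  1='d' goto d→2
  2='dd' goto a→3
  3='dda' goto ·  [P0 ends]
  4='b' goto d→5
  5='bd' goto b→6
  6='bdb' goto ·  [P1 ends]

Failure links (BFS by depth):
  fail(1) 'd': from fail(0)=0 chase 'd': 0 ⇒ 0;  out=∅∪out(0)=∅
  fail(4) 'b': from fail(0)=0 chase 'b': 0 ⇒ 0;  out=∅∪out(0)=∅
  fail(2) 'dd': from fail(1)=0 chase 'd': 0 ⇒ 1;  out=∅∪out(1)=∅
  fail(5) 'bd': from fail(4)=0 chase 'd': 0 ⇒ 1;  out=∅∪out(1)=∅
  fail(3) 'dda': from fail(2)=1 chase 'a': 1→0 ⇒ 0;  out={0}∪out(0)={0}
  fail(6) 'bdb': from fail(5)=1 chase 'b': 1→0 ⇒ 4;  out={1}∪out(4)={1}

Scan:
[0] read 'b'  n0⇒n4
[1] read 'd'  n4⇒n5
[2] read 'd'  n5⇒n2 (via fail)
[3] read 'd'  n2⇒n2 (via fail)
[4] read 'a'  n2⇒n3  emit P0@[2:4]
[5] read 'd'  n3⇒n1 (via fail)
[6] read 'd'  n1⇒n2
[7] read 'a'  n2⇒n3  emit P0@[5:7]
[8] read 'a'  n3⇒n0 (via fail)
[9] read 'd'  n0⇒n1
[10] read 'd'  n1⇒n2
[11] read 'b'  n2⇒n4 (via fail)
[12] read 'd'  n4⇒n5
[13] read 'b'  n5⇒n6  emit P1@[11:13]
[14] read 'b'  n6⇒n4 (via fail)
[15] read 'd'  n4⇒n5
[16] read 'b'  n5⇒n6  emit P1@[14:16]
[17] read 'a'  n6⇒n0 (via fail)
[18] read 'b'  n0⇒n4
[19] read 'c'  n4⇒n0 (via fail)
[20] read 'a'  n0⇒n0
[21] read 'a'  n0⇒n0
[22] read 'c'  n0⇒n0
[23] read 'b'  n0⇒n4
[24] read 'd'  n4⇒n5
[25] read 'b'  n5⇒n6  emit P1@[23:25]
[26] read 'a'  n6⇒n0 (via fail)
[27] read 'd'  n0⇒n1
[28] read 'd'  n1⇒n2
[29] read 'a'  n2⇒n3  emit P0@[27:29]
[30] read 'a'  n3⇒n0 (via fail)
[31] read 'c'  n0⇒n0
[32] read 'a'  n0⇒n0
[33] read 'd'  n0⇒n1
[34] read 'd'  n1⇒n2
[35] read 'a'  n2⇒n3  emit P0@[33:35]
[36] read 'd'  n3⇒n1 (via fail)
[37] read 'a'  n1⇒n0 (via fail)
[38] read 'c'  n0⇒n0
[39] read 'c'  n0⇒n0
[40] read 'd'  n0⇒n1
[41] read 'b'  n1⇒n4 (via fail)
[42] read 'b'  n4⇒n4 (via fail)
[43] read 'd'  n4⇒n5
[44] read 'b'  n5⇒n6  emit P1@[42:44]
[45] read 'b'  n6⇒n4 (via fail)
[46] read 'd'  n4⇒n5
[47] read 'b'  n5⇒n6  emit P1@[45:47]
[48] read 'c'  n6⇒n0 (via fail)
[49] read 'd'  n0⇒n1
[50] read 'd'  n1⇒n2
[51] read 'a'  n2⇒n3  emit P0@[49:51]
[52] read 'b'  n3⇒n4 (via fail)
[53] read 'd'  n4⇒n5
[54] read 'b'  n5⇒n6  emit P1@[52:54]
[55] read 'd'  n6⇒n5 (via fail)

All matches (sorted): [[4,0],[7,0],[13,1],[16,1],[25,1],[29,0],[35,0],[44,1],[47,1],[51,0],[54,1]]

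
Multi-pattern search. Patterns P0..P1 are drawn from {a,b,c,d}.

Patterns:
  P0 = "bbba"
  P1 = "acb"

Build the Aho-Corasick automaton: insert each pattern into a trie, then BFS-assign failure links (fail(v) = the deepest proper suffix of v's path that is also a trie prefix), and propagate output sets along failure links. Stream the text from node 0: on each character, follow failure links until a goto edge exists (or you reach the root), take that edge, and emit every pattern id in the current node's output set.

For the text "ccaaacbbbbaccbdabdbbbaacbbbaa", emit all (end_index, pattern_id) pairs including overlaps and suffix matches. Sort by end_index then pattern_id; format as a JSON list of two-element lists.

Construct AC machine:
Trie nodes:
  n0 'ε': a→5 b→1
  n1 'b': b→2
  n2 'bb': b→3
  n3 'bbb': a→4
  n4 'bbba': ·  [P0 ends]
  n5 'a': c→6
  n6 'ac': b→7
  n7 'acb': ·  [P1 ends]

BFS fail/out derivation:
  fail(1) 'b': from fail(0)=0 chase 'b': 0 ⇒ 0;  out=∅∪out(0)=∅
  fail(5) 'a': from fail(0)=0 chase 'a': 0 ⇒ 0;  out=∅∪out(0)=∅
  fail(2) 'bb': from fail(1)=0 chase 'b': 0 ⇒ 1;  out=∅∪out(1)=∅
  fail(6) 'ac': from fail(5)=0 chase 'c': 0 ⇒ 0;  out=∅∪out(0)=∅
  fail(3) 'bbb': from fail(2)=1 chase 'b': 1 ⇒ 2;  out=∅∪out(2)=∅
  fail(7) 'acb': from fail(6)=0 chase 'b': 0 ⇒ 1;  out={1}∪out(1)={1}
  fail(4) 'bbba': from fail(3)=2 chase 'a': 2→1→0 ⇒ 5;  out={0}∪out(5)={0}

Run:
pos 0 'c': at 0
pos 1 'c': at 0
pos 2 'a': at 5
pos 3 'a': at 5 (via fail)
pos 4 'a': at 5 (via fail)
pos 5 'c': at 6
pos 6 'b': at 7  ** P1@[4:6]
pos 7 'b': at 2 (via fail)
pos 8 'b': at 3
pos 9 'b': at 3 (via fail)
pos 10 'a': at 4  ** P0@[7:10]
pos 11 'c': at 6 (via fail)
pos 12 'c': at 0 (via fail)
pos 13 'b': at 1
pos 14 'd': at 0 (via fail)
pos 15 'a': at 5
pos 16 'b': at 1 (via fail)
pos 17 'd': at 0 (via fail)
pos 18 'b': at 1
pos 19 'b': at 2
pos 20 'b': at 3
pos 21 'a': at 4  ** P0@[18:21]
pos 22 'a': at 5 (via fail)
pos 23 'c': at 6
pos 24 'b': at 7  ** P1@[22:24]
pos 25 'b': at 2 (via fail)
pos 26 'b': at 3
pos 27 'a': at 4  ** P0@[24:27]
pos 28 'a': at 5 (via fail)

Result: [[6,1],[10,0],[21,0],[24,1],[27,0]]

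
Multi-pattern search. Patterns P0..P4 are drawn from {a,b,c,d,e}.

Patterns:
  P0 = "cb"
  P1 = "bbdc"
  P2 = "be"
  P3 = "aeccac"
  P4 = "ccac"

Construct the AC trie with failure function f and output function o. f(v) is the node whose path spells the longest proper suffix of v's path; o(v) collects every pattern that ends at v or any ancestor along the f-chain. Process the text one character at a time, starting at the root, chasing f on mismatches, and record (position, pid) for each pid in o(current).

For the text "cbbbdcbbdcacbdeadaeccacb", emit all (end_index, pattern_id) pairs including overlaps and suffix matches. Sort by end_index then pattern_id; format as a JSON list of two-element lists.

Construct AC machine:
Trie (insert patterns):
  0='ε' goto a→8 b→3 c→1
  1='c' goto b→2 c→14
  2='cb' goto ·  ←P0
  3='b' goto b→4 e→7
  4='bb' goto d→5
  5='bbd' goto c→6
  6='bbdc' goto ·  ←P1
  7='be' goto ·  ←P2
  8='a' goto e→9
  9='ae' goto c→10
  10='aec' goto c→11
  11='aecc' goto a→12
  12='aecca' goto c→13
  13='aeccac' goto ·  ←P3
  14='cc' goto a→15
  15='cca' goto c→16
  16='ccac' goto ·  ←P4

BFS fail/out derivation:
  n1('c'): parent n0 fail=0; on 'c' 0 → fail=0;  out ∅∪∅=∅
  n3('b'): parent n0 fail=0; on 'b' 0 → fail=0;  out ∅∪∅=∅
  n8('a'): parent n0 fail=0; on 'a' 0 → fail=0;  out ∅∪∅=∅
  n2('cb'): parent n1 fail=0; on 'b' 0 → fail=3;  out {0}∪∅={0}
  n4('bb'): parent n3 fail=0; on 'b' 0 → fail=3;  out ∅∪∅=∅
  n7('be'): parent n3 fail=0; on 'e' 0 → fail=0;  out {2}∪∅={2}
  n9('ae'): parent n8 fail=0; on 'e' 0 → fail=0;  out ∅∪∅=∅
  n14('cc'): parent n1 fail=0; on 'c' 0 → fail=1;  out ∅∪∅=∅
  n5('bbd'): parent n4 fail=3; on 'd' 3→0 → fail=0;  out ∅∪∅=∅
  n10('aec'): parent n9 fail=0; on 'c' 0 → fail=1;  out ∅∪∅=∅
  n15('cca'): parent n14 fail=1; on 'a' 1→0 → fail=8;  out ∅∪∅=∅
  n6('bbdc'): parent n5 fail=0; on 'c' 0 → fail=1;  out {1}∪∅={1}
  n11('aecc'): parent n10 fail=1; on 'c' 1 → fail=14;  out ∅∪∅=∅
  n16('ccac'): parent n15 fail=8; on 'c' 8→0 → fail=1;  out {4}∪∅={4}
  n12('aecca'): parent n11 fail=14; on 'a' 14 → fail=15;  out ∅∪∅=∅
  n13('aeccac'): parent n12 fail=15; on 'c' 15 → fail=16;  out {3}∪{4}={3,4}

Text stream:
[0] read 'c'  n0⇒n1
[1] read 'b'  n1⇒n2  ** P0@[0:1]
[2] read 'b'  n2⇒n4 (fail-walked)
[3] read 'b'  n4⇒n4 (fail-walked)
[4] read 'd'  n4⇒n5
[5] read 'c'  n5⇒n6  ** P1@[2:5]
[6] read 'b'  n6⇒n2 (fail-walked)  ** P0@[5:6]
[7] read 'b'  n2⇒n4 (fail-walked)
[8] read 'd'  n4⇒n5
[9] read 'c'  n5⇒n6  ** P1@[6:9]
[10] read 'a'  n6⇒n8 (fail-walked)
[11] read 'c'  n8⇒n1 (fail-walked)
[12] read 'b'  n1⇒n2  ** P0@[11:12]
[13] read 'd'  n2⇒n0 (fail-walked)
[14] read 'e'  n0⇒n0
[15] read 'a'  n0⇒n8
[16] read 'd'  n8⇒n0 (fail-walked)
[17] read 'a'  n0⇒n8
[18] read 'e'  n8⇒n9
[19] read 'c'  n9⇒n10
[20] read 'c'  n10⇒n11
[21] read 'a'  n11⇒n12
[22] read 'c'  n12⇒n13  ** P3@[17:22],P4@[19:22]
[23] read 'b'  n13⇒n2 (fail-walked)  ** P0@[22:23]

Matches: [[1,0],[5,1],[6,0],[9,1],[12,0],[22,3],[22,4],[23,0]]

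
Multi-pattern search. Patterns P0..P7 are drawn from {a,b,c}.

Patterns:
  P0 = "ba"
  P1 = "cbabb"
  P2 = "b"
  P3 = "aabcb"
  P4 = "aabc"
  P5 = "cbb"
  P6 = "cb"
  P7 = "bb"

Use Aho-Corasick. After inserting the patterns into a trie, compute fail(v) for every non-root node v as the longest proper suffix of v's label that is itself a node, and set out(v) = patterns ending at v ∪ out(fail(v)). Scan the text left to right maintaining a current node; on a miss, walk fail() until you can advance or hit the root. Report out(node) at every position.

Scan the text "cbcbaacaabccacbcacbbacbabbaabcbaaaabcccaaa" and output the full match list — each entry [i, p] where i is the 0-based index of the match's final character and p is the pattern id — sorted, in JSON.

Build:
Trie (insert patterns):
  0='ε' goto a→8 b→1 c→3
  1='b' goto a→2 b→14  ←P2
  2='ba' goto ·  ←P0
  3='c' goto b→4
  4='cb' goto a→5 b→13  ←P6
  5='cba' goto b→6
  6='cbab' goto b→7
  7='cbabb' goto ·  ←P1
  8='a' goto a→9
  9='aa' goto b→10
  10='aab' goto c→11
  11='aabc' goto b→12  ←P4
  12='aabcb' goto ·  ←P3
  13='cbb' goto ·  ←P5
  14='bb' goto ·  ←P7

Failure links (BFS by depth):
  n1('b'): parent n0 fail=0; on 'b' 0 → fail=0;  out {2}∪∅={2}
  n3('c'): parent n0 fail=0; on 'c' 0 → fail=0;  out ∅∪∅=∅
  n8('a'): parent n0 fail=0; on 'a' 0 → fail=0;  out ∅∪∅=∅
  n2('ba'): parent n1 fail=0; on 'a' 0 → fail=8;  out {0}∪∅={0}
  n4('cb'): parent n3 fail=0; on 'b' 0 → fail=1;  out {6}∪{2}={2,6}
  n9('aa'): parent n8 fail=0; on 'a' 0 → fail=8;  out ∅∪∅=∅
  n14('bb'): parent n1 fail=0; on 'b' 0 → fail=1;  out {7}∪{2}={2,7}
  n5('cba'): parent n4 fail=1; on 'a' 1 → fail=2;  out ∅∪{0}={0}
  n10('aab'): parent n9 fail=8; on 'b' 8→0 → fail=1;  out ∅∪{2}={2}
  n13('cbb'): parent n4 fail=1; on 'b' 1 → fail=14;  out {5}∪{2,7}={2,5,7}
  n6('cbab'): parent n5 fail=2; on 'b' 2→8→0 → fail=1;  out ∅∪{2}={2}
  n11('aabc'): parent n10 fail=1; on 'c' 1→0 → fail=3;  out {4}∪∅={4}
  n7('cbabb'): parent n6 fail=1; on 'b' 1 → fail=14;  out {1}∪{2,7}={1,2,7}
  n12('aabcb'): parent n11 fail=3; on 'b' 3 → fail=4;  out {3}∪{2,6}={2,3,6}

Scan:
pos 0 'c': at 3
pos 1 'b': at 4  emit P2@[1:1],P6@[0:1]
pos 2 'c': at 3 (fail-walked)
pos 3 'b': at 4  emit P2@[3:3],P6@[2:3]
pos 4 'a': at 5  emit P0@[3:4]
pos 5 'a': at 9 (fail-walked)
pos 6 'c': at 3 (fail-walked)
pos 7 'a': at 8 (fail-walked)
pos 8 'a': at 9
pos 9 'b': at 10  emit P2@[9:9]
pos 10 'c': at 11  emit P4@[7:10]
pos 11 'c': at 3 (fail-walked)
pos 12 'a': at 8 (fail-walked)
pos 13 'c': at 3 (fail-walked)
pos 14 'b': at 4  emit P2@[14:14],P6@[13:14]
pos 15 'c': at 3 (fail-walked)
pos 16 'a': at 8 (fail-walked)
pos 17 'c': at 3 (fail-walked)
pos 18 'b': at 4  emit P2@[18:18],P6@[17:18]
pos 19 'b': at 13  emit P2@[19:19],P5@[17:19],P7@[18:19]
pos 20 'a': at 2 (fail-walked)  emit P0@[19:20]
pos 21 'c': at 3 (fail-walked)
pos 22 'b': at 4  emit P2@[22:22],P6@[21:22]
pos 23 'a': at 5  emit P0@[22:23]
pos 24 'b': at 6  emit P2@[24:24]
pos 25 'b': at 7  emit P1@[21:25],P2@[25:25],P7@[24:25]
pos 26 'a': at 2 (fail-walked)  emit P0@[25:26]
pos 27 'a': at 9 (fail-walked)
pos 28 'b': at 10  emit P2@[28:28]
pos 29 'c': at 11  emit P4@[26:29]
pos 30 'b': at 12  emit P2@[30:30],P3@[26:30],P6@[29:30]
pos 31 'a': at 5 (fail-walked)  emit P0@[30:31]
pos 32 'a': at 9 (fail-walked)
pos 33 'a': at 9 (fail-walked)
pos 34 'a': at 9 (fail-walked)
pos 35 'b': at 10  emit P2@[35:35]
pos 36 'c': at 11  emit P4@[33:36]
pos 37 'c': at 3 (fail-walked)
pos 38 'c': at 3 (fail-walked)
pos 39 'a': at 8 (fail-walked)
pos 40 'a': at 9
pos 41 'a': at 9 (fail-walked)

Result: [[1,2],[1,6],[3,2],[3,6],[4,0],[9,2],[10,4],[14,2],[14,6],[18,2],[18,6],[19,2],[19,5],[19,7],[20,0],[22,2],[22,6],[23,0],[24,2],[25,1],[25,2],[25,7],[26,0],[28,2],[29,4],[30,2],[30,3],[30,6],[31,0],[35,2],[36,4]]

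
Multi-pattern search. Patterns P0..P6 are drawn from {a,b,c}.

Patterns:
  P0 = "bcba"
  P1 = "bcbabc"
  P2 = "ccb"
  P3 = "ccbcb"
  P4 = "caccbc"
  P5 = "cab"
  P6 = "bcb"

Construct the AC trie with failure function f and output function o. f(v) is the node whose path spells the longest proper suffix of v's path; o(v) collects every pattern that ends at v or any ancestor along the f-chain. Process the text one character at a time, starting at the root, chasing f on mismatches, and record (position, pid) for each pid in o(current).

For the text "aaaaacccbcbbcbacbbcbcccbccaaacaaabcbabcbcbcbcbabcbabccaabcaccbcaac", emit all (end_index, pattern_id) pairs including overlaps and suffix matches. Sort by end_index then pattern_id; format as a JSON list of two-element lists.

Construct AC machine:
Trie nodes:
  n0 'ε': b→1 c→7
  n1 'b': c→2
  n2 'bc': b→3
  n3 'bcb': a→4  [P6 ends]
  n4 'bcba': b→5  [P0 ends]
  n5 'bcbab': c→6
  n6 'bcbabc': ·  [P1 ends]
  n7 'c': a→12 c→8
  n8 'cc': b→9
  n9 'ccb': c→10  [P2 ends]
  n10 'ccbc': b→11
  n11 'ccbcb': ·  [P3 ends]
  n12 'ca': b→17 c→13
  n13 'cac': c→14
  n14 'cacc': b→15
  n15 'caccb': c→16
  n16 'caccbc': ·  [P4 ends]
  n17 'cab': ·  [P5 ends]

Failure links (BFS by depth):
  fail(1) 'b': from fail(0)=0 chase 'b': 0 ⇒ 0;  out=∅∪out(0)=∅
  fail(7) 'c': from fail(0)=0 chase 'c': 0 ⇒ 0;  out=∅∪out(0)=∅
  fail(2) 'bc': from fail(1)=0 chase 'c': 0 ⇒ 7;  out=∅∪out(7)=∅
  fail(8) 'cc': from fail(7)=0 chase 'c': 0 ⇒ 7;  out=∅∪out(7)=∅
  fail(12) 'ca': from fail(7)=0 chase 'a': 0 ⇒ 0;  out=∅∪out(0)=∅
  fail(3) 'bcb': from fail(2)=7 chase 'b': 7→0 ⇒ 1;  out={6}∪out(1)={6}
  fail(9) 'ccb': from fail(8)=7 chase 'b': 7→0 ⇒ 1;  out={2}∪out(1)={2}
  fail(13) 'cac': from fail(12)=0 chase 'c': 0 ⇒ 7;  out=∅∪out(7)=∅
  fail(17) 'cab': from fail(12)=0 chase 'b': 0 ⇒ 1;  out={5}∪out(1)={5}
  fail(4) 'bcba': from fail(3)=1 chase 'a': 1→0 ⇒ 0;  out={0}∪out(0)={0}
  fail(10) 'ccbc': from fail(9)=1 chase 'c': 1 ⇒ 2;  out=∅∪out(2)=∅
  fail(14) 'cacc': from fail(13)=7 chase 'c': 7 ⇒ 8;  out=∅∪out(8)=∅
  fail(5) 'bcbab': from fail(4)=0 chase 'b': 0 ⇒ 1;  out=∅∪out(1)=∅
  fail(11) 'ccbcb': from fail(10)=2 chase 'b': 2 ⇒ 3;  out={3}∪out(3)={3,6}
  fail(15) 'caccb': from fail(14)=8 chase 'b': 8 ⇒ 9;  out=∅∪out(9)={2}
  fail(6) 'bcbabc': from fail(5)=1 chase 'c': 1 ⇒ 2;  out={1}∪out(2)={1}
  fail(16) 'caccbc': from fail(15)=9 chase 'c': 9 ⇒ 10;  out={4}∪out(10)={4}

Text stream:
[0] read 'a'  n0⇒n0
[1] read 'a'  n0⇒n0
[2] read 'a'  n0⇒n0
[3] read 'a'  n0⇒n0
[4] read 'a'  n0⇒n0
[5] read 'c'  n0⇒n7
[6] read 'c'  n7⇒n8
[7] read 'c'  n8⇒n8 (via fail)
[8] read 'b'  n8⇒n9  ** P2@[6:8]
[9] read 'c'  n9⇒n10
[10] read 'b'  n10⇒n11  ** P3@[6:10],P6@[8:10]
[11] read 'b'  n11⇒n1 (via fail)
[12] read 'c'  n1⇒n2
[13] read 'b'  n2⇒n3  ** P6@[11:13]
[14] read 'a'  n3⇒n4  ** P0@[11:14]
[15] read 'c'  n4⇒n7 (via fail)
[16] read 'b'  n7⇒n1 (via fail)
[17] read 'b'  n1⇒n1 (via fail)
[18] read 'c'  n1⇒n2
[19] read 'b'  n2⇒n3  ** P6@[17:19]
[20] read 'c'  n3⇒n2 (via fail)
[21] read 'c'  n2⇒n8 (via fail)
[22] read 'c'  n8⇒n8 (via fail)
[23] read 'b'  n8⇒n9  ** P2@[21:23]
[24] read 'c'  n9⇒n10
[25] read 'c'  n10⇒n8 (via fail)
[26] read 'a'  n8⇒n12 (via fail)
[27] read 'a'  n12⇒n0 (via fail)
[28] read 'a'  n0⇒n0
[29] read 'c'  n0⇒n7
[30] read 'a'  n7⇒n12
[31] read 'a'  n12⇒n0 (via fail)
[32] read 'a'  n0⇒n0
[33] read 'b'  n0⇒n1
[34] read 'c'  n1⇒n2
[35] read 'b'  n2⇒n3  ** P6@[33:35]
[36] read 'a'  n3⇒n4  ** P0@[33:36]
[37] read 'b'  n4⇒n5
[38] read 'c'  n5⇒n6  ** P1@[33:38]
[39] read 'b'  n6⇒n3 (via fail)  ** P6@[37:39]
[40] read 'c'  n3⇒n2 (via fail)
[41] read 'b'  n2⇒n3  ** P6@[39:41]
[42] read 'c'  n3⇒n2 (via fail)
[43] read 'b'  n2⇒n3  ** P6@[41:43]
[44] read 'c'  n3⇒n2 (via fail)
[45] read 'b'  n2⇒n3  ** P6@[43:45]
[46] read 'a'  n3⇒n4  ** P0@[43:46]
[47] read 'b'  n4⇒n5
[48] read 'c'  n5⇒n6  ** P1@[43:48]
[49] read 'b'  n6⇒n3 (via fail)  ** P6@[47:49]
[50] read 'a'  n3⇒n4  ** P0@[47:50]
[51] read 'b'  n4⇒n5
[52] read 'c'  n5⇒n6  ** P1@[47:52]
[53] read 'c'  n6⇒n8 (via fail)
[54] read 'a'  n8⇒n12 (via fail)
[55] read 'a'  n12⇒n0 (via fail)
[56] read 'b'  n0⇒n1
[57] read 'c'  n1⇒n2
[58] read 'a'  n2⇒n12 (via fail)
[59] read 'c'  n12⇒n13
[60] read 'c'  n13⇒n14
[61] read 'b'  n14⇒n15  ** P2@[59:61]
[62] read 'c'  n15⇒n16  ** P4@[57:62]
[63] read 'a'  n16⇒n12 (via fail)
[64] read 'a'  n12⇒n0 (via fail)
[65] read 'c'  n0⇒n7

Result: [[8,2],[10,3],[10,6],[13,6],[14,0],[19,6],[23,2],[35,6],[36,0],[38,1],[39,6],[41,6],[43,6],[45,6],[46,0],[48,1],[49,6],[50,0],[52,1],[61,2],[62,4]]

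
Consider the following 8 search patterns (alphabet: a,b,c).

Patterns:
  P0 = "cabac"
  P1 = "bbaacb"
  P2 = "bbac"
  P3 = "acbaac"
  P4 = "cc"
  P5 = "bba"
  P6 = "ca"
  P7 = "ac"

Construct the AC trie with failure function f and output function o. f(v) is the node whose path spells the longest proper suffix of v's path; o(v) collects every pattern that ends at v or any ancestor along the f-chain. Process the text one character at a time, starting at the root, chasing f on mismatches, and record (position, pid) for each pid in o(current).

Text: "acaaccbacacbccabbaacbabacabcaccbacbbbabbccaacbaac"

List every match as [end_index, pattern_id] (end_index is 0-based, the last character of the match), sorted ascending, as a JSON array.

Build automaton:
Trie (insert patterns):
  n0 'ε': a→13 b→6 c→1
  n1 'c': a→2 c→19
  n2 'ca': b→3  [P6 ends]
  n3 'cab': a→4
  n4 'caba': c→5
  n5 'cabac': ·  [P0 ends]
  n6 'b': b→7
  n7 'bb': a→8
  n8 'bba': a→9 c→12  [P5 ends]
  n9 'bbaa': c→10
  n10 'bbaac': b→11
  n11 'bbaacb': ·  [P1 ends]
  n12 'bbac': ·  [P2 ends]
  n13 'a': c→14
  n14 'ac': b→15  [P7 ends]
  n15 'acb': a→16
  n16 'acba': a→17
  n17 'acbaa': c→18
  n18 'acbaac': ·  [P3 ends]
  n19 'cc': ·  [P4 ends]

Failure links (BFS by depth):
  fail(1) 'c': from fail(0)=0 chase 'c': 0 ⇒ 0;  out=∅∪out(0)=∅
  fail(6) 'b': from fail(0)=0 chase 'b': 0 ⇒ 0;  out=∅∪out(0)=∅
  fail(13) 'a': from fail(0)=0 chase 'a': 0 ⇒ 0;  out=∅∪out(0)=∅
  fail(2) 'ca': from fail(1)=0 chase 'a': 0 ⇒ 13;  out={6}∪out(13)={6}
  fail(7) 'bb': from fail(6)=0 chase 'b': 0 ⇒ 6;  out=∅∪out(6)=∅
  fail(14) 'ac': from fail(13)=0 chase 'c': 0 ⇒ 1;  out={7}∪out(1)={7}
  fail(19) 'cc': from fail(1)=0 chase 'c': 0 ⇒ 1;  out={4}∪out(1)={4}
  fail(3) 'cab': from fail(2)=13 chase 'b': 13→0 ⇒ 6;  out=∅∪out(6)=∅
  fail(8) 'bba': from fail(7)=6 chase 'a': 6→0 ⇒ 13;  out={5}∪out(13)={5}
  fail(15) 'acb': from fail(14)=1 chase 'b': 1→0 ⇒ 6;  out=∅∪out(6)=∅
  fail(4) 'caba': from fail(3)=6 chase 'a': 6→0 ⇒ 13;  out=∅∪out(13)=∅
  fail(9) 'bbaa': from fail(8)=13 chase 'a': 13→0 ⇒ 13;  out=∅∪out(13)=∅
  fail(12) 'bbac': from fail(8)=13 chase 'c': 13 ⇒ 14;  out={2}∪out(14)={2,7}
  fail(16) 'acba': from fail(15)=6 chase 'a': 6→0 ⇒ 13;  out=∅∪out(13)=∅
  fail(5) 'cabac': from fail(4)=13 chase 'c': 13 ⇒ 14;  out={0}∪out(14)={0,7}
  fail(10) 'bbaac': from fail(9)=13 chase 'c': 13 ⇒ 14;  out=∅∪out(14)={7}
  fail(17) 'acbaa': from fail(16)=13 chase 'a': 13→0 ⇒ 13;  out=∅∪out(13)=∅
  fail(11) 'bbaacb': from fail(10)=14 chase 'b': 14 ⇒ 15;  out={1}∪out(15)={1}
  fail(18) 'acbaac': from fail(17)=13 chase 'c': 13 ⇒ 14;  out={3}∪out(14)={3,7}

Run:
[0] read 'a'  n0⇒n13
[1] read 'c'  n13⇒n14  ** P7@[0:1]
[2] read 'a'  n14⇒n2 (fail-walked)  ** P6@[1:2]
[3] read 'a'  n2⇒n13 (fail-walked)
[4] read 'c'  n13⇒n14  ** P7@[3:4]
[5] read 'c'  n14⇒n19 (fail-walked)  ** P4@[4:5]
[6] read 'b'  n19⇒n6 (fail-walked)
[7] read 'a'  n6⇒n13 (fail-walked)
[8] read 'c'  n13⇒n14  ** P7@[7:8]
[9] read 'a'  n14⇒n2 (fail-walked)  ** P6@[8:9]
[10] read 'c'  n2⇒n14 (fail-walked)  ** P7@[9:10]
[11] read 'b'  n14⇒n15
[12] read 'c'  n15⇒n1 (fail-walked)
[13] read 'c'  n1⇒n19  ** P4@[12:13]
[14] read 'a'  n19⇒n2 (fail-walked)  ** P6@[13:14]
[15] read 'b'  n2⇒n3
[16] read 'b'  n3⇒n7 (fail-walked)
[17] read 'a'  n7⇒n8  ** P5@[15:17]
[18] read 'a'  n8⇒n9
[19] read 'c'  n9⇒n10  ** P7@[18:19]
[20] read 'b'  n10⇒n11  ** P1@[15:20]
[21] read 'a'  n11⇒n16 (fail-walked)
[22] read 'b'  n16⇒n6 (fail-walked)
[23] read 'a'  n6⇒n13 (fail-walked)
[24] read 'c'  n13⇒n14  ** P7@[23:24]
[25] read 'a'  n14⇒n2 (fail-walked)  ** P6@[24:25]
[26] read 'b'  n2⇒n3
[27] read 'c'  n3⇒n1 (fail-walked)
[28] read 'a'  n1⇒n2  ** P6@[27:28]
[29] read 'c'  n2⇒n14 (fail-walked)  ** P7@[28:29]
[30] read 'c'  n14⇒n19 (fail-walked)  ** P4@[29:30]
[31] read 'b'  n19⇒n6 (fail-walked)
[32] read 'a'  n6⇒n13 (fail-walked)
[33] read 'c'  n13⇒n14  ** P7@[32:33]
[34] read 'b'  n14⇒n15
[35] read 'b'  n15⇒n7 (fail-walked)
[36] read 'b'  n7⇒n7 (fail-walked)
[37] read 'a'  n7⇒n8  ** P5@[35:37]
[38] read 'b'  n8⇒n6 (fail-walked)
[39] read 'b'  n6⇒n7
[40] read 'c'  n7⇒n1 (fail-walked)
[41] read 'c'  n1⇒n19  ** P4@[40:41]
[42] read 'a'  n19⇒n2 (fail-walked)  ** P6@[41:42]
[43] read 'a'  n2⇒n13 (fail-walked)
[44] read 'c'  n13⇒n14  ** P7@[43:44]
[45] read 'b'  n14⇒n15
[46] read 'a'  n15⇒n16
[47] read 'a'  n16⇒n17
[48] read 'c'  n17⇒n18  ** P3@[43:48],P7@[47:48]

Result: [[1,7],[2,6],[4,7],[5,4],[8,7],[9,6],[10,7],[13,4],[14,6],[17,5],[19,7],[20,1],[24,7],[25,6],[28,6],[29,7],[30,4],[33,7],[37,5],[41,4],[42,6],[44,7],[48,3],[48,7]]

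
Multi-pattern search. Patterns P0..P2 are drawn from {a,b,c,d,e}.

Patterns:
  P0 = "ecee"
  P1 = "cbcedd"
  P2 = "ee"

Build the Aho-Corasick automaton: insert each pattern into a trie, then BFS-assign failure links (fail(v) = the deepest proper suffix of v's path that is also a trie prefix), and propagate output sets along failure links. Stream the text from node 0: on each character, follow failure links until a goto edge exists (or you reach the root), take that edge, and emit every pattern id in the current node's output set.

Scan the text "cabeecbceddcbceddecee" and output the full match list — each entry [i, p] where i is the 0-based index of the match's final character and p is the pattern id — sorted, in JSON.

Build automaton:
Trie (insert patterns):
  0='ε' goto c→5 e→1
  1='e' goto c→2 e→11
  2='ec' goto e→3
  3='ece' goto e→4
  4='ecee' goto ·  ←P0
  5='c' goto b→6
  6='cb' goto c→7
  7='cbc' goto e→8
  8='cbce' goto d→9
  9='cbced' goto d→10
  10='cbcedd' goto ·  ←P1
  11='ee' goto ·  ←P2

BFS fail/out derivation:
  fail(1) 'e': from fail(0)=0 chase 'e': 0 ⇒ 0;  out=∅∪out(0)=∅
  fail(5) 'c': from fail(0)=0 chase 'c': 0 ⇒ 0;  out=∅∪out(0)=∅
  fail(2) 'ec': from fail(1)=0 chase 'c': 0 ⇒ 5;  out=∅∪out(5)=∅
  fail(6) 'cb': from fail(5)=0 chase 'b': 0 ⇒ 0;  out=∅∪out(0)=∅
  fail(11) 'ee': from fail(1)=0 chase 'e': 0 ⇒ 1;  out={2}∪out(1)={2}
  fail(3) 'ece': from fail(2)=5 chase 'e': 5→0 ⇒ 1;  out=∅∪out(1)=∅
  fail(7) 'cbc': from fail(6)=0 chase 'c': 0 ⇒ 5;  out=∅∪out(5)=∅
  fail(4) 'ecee': from fail(3)=1 chase 'e': 1 ⇒ 11;  out={0}∪out(11)={0,2}
  fail(8) 'cbce': from fail(7)=5 chase 'e': 5→0 ⇒ 1;  out=∅∪out(1)=∅
  fail(9) 'cbced': from fail(8)=1 chase 'd': 1→0 ⇒ 0;  out=∅∪out(0)=∅
  fail(10) 'cbcedd': from fail(9)=0 chase 'd': 0 ⇒ 0;  out={1}∪out(0)={1}

Text stream:
i=0 'c': node 0→5
i=1 'a': node 5→0 ·f
i=2 'b': node 0→0
i=3 'e': node 0→1
i=4 'e': node 1→11  → match P2@[3:4]
i=5 'c': node 11→2 ·f
i=6 'b': node 2→6 ·f
i=7 'c': node 6→7
i=8 'e': node 7→8
i=9 'd': node 8→9
i=10 'd': node 9→10  → match P1@[5:10]
i=11 'c': node 10→5 ·f
i=12 'b': node 5→6
i=13 'c': node 6→7
i=14 'e': node 7→8
i=15 'd': node 8→9
i=16 'd': node 9→10  → match P1@[11:16]
i=17 'e': node 10→1 ·f
i=18 'c': node 1→2
i=19 'e': node 2→3
i=20 'e': node 3→4  → match P0@[17:20],P2@[19:20]

Matches: [[4,2],[10,1],[16,1],[20,0],[20,2]]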